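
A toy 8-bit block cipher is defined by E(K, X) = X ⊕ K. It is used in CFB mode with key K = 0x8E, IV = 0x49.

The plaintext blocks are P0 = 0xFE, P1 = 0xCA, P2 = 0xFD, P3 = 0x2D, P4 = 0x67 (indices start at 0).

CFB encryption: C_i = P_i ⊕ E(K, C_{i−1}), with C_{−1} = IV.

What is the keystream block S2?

C0: E(K, 0x49) = 0xC7; 0xFE ⊕ 0xC7 = 0x39.
C1: E(K, 0x39) = 0xB7; 0xCA ⊕ 0xB7 = 0x7D.
C2: E(K, 0x7D) = 0xF3; 0xFD ⊕ 0xF3 = 0x0E.
So S2 = 0xF3.

0xF3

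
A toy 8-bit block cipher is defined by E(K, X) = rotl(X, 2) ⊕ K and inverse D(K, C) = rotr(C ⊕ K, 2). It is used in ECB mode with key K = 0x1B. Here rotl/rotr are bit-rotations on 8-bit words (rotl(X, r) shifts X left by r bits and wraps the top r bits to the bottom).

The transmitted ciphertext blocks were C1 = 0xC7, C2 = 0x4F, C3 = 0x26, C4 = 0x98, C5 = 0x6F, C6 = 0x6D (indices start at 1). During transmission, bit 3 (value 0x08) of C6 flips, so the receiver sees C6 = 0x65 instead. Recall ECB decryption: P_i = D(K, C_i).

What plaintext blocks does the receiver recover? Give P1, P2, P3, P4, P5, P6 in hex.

Only C6 changed, to 0x65. In ECB, a change in C_i affects only P_i. Decrypting the received ciphertext:
P1: D(K, 0xC7) = 0x37.
P2: D(K, 0x4F) = 0x15.
P3: D(K, 0x26) = 0x4F.
P4: D(K, 0x98) = 0xE0.
P5: D(K, 0x6F) = 0x1D.
P6: D(K, 0x65) = 0x9F.
Blocks that differ from the original plaintext: P6.

P1 = 0x37, P2 = 0x15, P3 = 0x4F, P4 = 0xE0, P5 = 0x1D, P6 = 0x9F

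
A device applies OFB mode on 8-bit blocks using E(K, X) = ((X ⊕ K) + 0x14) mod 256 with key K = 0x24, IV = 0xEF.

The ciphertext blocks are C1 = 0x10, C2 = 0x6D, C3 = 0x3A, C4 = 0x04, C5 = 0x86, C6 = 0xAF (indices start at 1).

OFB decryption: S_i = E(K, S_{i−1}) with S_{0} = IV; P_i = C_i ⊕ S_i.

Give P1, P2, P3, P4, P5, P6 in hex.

P1: S = E(K, 0xEF) = 0xDF; 0x10 ⊕ 0xDF = 0xCF.
P2: S = E(K, 0xDF) = 0x0F; 0x6D ⊕ 0x0F = 0x62.
P3: S = E(K, 0x0F) = 0x3F; 0x3A ⊕ 0x3F = 0x05.
P4: S = E(K, 0x3F) = 0x2F; 0x04 ⊕ 0x2F = 0x2B.
P5: S = E(K, 0x2F) = 0x1F; 0x86 ⊕ 0x1F = 0x99.
P6: S = E(K, 0x1F) = 0x4F; 0xAF ⊕ 0x4F = 0xE0.

P1 = 0xCF, P2 = 0x62, P3 = 0x05, P4 = 0x2B, P5 = 0x99, P6 = 0xE0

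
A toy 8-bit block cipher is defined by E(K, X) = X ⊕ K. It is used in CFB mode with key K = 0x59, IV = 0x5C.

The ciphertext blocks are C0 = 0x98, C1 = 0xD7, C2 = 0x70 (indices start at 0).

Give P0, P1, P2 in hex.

CFB decryption: P_i = C_i ⊕ E(K, C_{i−1}), with C_{−1} = IV.
P0: E(K, 0x5C) = 0x05; 0x98 ⊕ 0x05 = 0x9D.
P1: E(K, 0x98) = 0xC1; 0xD7 ⊕ 0xC1 = 0x16.
P2: E(K, 0xD7) = 0x8E; 0x70 ⊕ 0x8E = 0xFE.

P0 = 0x9D, P1 = 0x16, P2 = 0xFE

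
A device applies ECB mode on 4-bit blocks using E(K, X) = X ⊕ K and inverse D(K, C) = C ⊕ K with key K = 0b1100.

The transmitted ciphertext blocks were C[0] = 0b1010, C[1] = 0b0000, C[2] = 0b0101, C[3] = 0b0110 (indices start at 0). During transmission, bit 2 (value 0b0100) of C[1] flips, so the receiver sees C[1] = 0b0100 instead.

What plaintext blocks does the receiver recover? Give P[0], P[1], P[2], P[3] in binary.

P[0] = 0b0110, P[1] = 0b1000, P[2] = 0b1001, P[3] = 0b1010

ECB decryption: P_i = D(K, C_i).
Only C[1] changed, to 0b0100. In ECB, a change in C_i affects only P_i. Decrypting the received ciphertext:
P[0]: D(K, 0b1010) = 0b0110.
P[1]: D(K, 0b0100) = 0b1000.
P[2]: D(K, 0b0101) = 0b1001.
P[3]: D(K, 0b0110) = 0b1010.
Blocks that differ from the original plaintext: P[1].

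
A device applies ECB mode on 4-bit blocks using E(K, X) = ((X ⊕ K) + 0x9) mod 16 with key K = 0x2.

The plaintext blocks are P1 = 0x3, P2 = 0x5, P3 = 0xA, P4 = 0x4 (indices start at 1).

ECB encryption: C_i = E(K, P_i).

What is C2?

C2: E(K, 0x5) = 0x0.

C2 = 0x0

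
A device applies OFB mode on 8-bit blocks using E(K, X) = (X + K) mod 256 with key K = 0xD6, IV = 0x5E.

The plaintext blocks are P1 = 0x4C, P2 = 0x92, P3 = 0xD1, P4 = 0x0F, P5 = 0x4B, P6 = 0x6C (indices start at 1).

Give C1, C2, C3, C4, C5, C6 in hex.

C1 = 0x78, C2 = 0x98, C3 = 0x31, C4 = 0xB9, C5 = 0xC7, C6 = 0x0E

OFB encryption: S_i = E(K, S_{i−1}) with S_{0} = IV; C_i = P_i ⊕ S_i.
C1: S = E(K, 0x5E) = 0x34; 0x4C ⊕ 0x34 = 0x78.
C2: S = E(K, 0x34) = 0x0A; 0x92 ⊕ 0x0A = 0x98.
C3: S = E(K, 0x0A) = 0xE0; 0xD1 ⊕ 0xE0 = 0x31.
C4: S = E(K, 0xE0) = 0xB6; 0x0F ⊕ 0xB6 = 0xB9.
C5: S = E(K, 0xB6) = 0x8C; 0x4B ⊕ 0x8C = 0xC7.
C6: S = E(K, 0x8C) = 0x62; 0x6C ⊕ 0x62 = 0x0E.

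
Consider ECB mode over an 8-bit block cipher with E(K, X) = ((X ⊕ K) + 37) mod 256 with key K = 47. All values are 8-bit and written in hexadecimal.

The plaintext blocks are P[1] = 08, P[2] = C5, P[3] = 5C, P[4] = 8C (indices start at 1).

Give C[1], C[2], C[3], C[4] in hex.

ECB encryption: C_i = E(K, P_i).
C[1]: E(K, 08) = 86.
C[2]: E(K, C5) = B9.
C[3]: E(K, 5C) = 52.
C[4]: E(K, 8C) = 02.

C[1] = 86, C[2] = B9, C[3] = 52, C[4] = 02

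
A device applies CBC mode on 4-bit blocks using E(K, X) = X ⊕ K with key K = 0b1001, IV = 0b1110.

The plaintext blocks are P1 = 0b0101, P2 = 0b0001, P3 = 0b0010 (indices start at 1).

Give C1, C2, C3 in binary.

C1 = 0b0010, C2 = 0b1010, C3 = 0b0001

CBC encryption: C_i = E(K, P_i ⊕ C_{i−1}), with C_{0} = IV.
C1: P1 ⊕ 0b1110 = 0b1011; E(K, 0b1011) = 0b0010.
C2: P2 ⊕ 0b0010 = 0b0011; E(K, 0b0011) = 0b1010.
C3: P3 ⊕ 0b1010 = 0b1000; E(K, 0b1000) = 0b0001.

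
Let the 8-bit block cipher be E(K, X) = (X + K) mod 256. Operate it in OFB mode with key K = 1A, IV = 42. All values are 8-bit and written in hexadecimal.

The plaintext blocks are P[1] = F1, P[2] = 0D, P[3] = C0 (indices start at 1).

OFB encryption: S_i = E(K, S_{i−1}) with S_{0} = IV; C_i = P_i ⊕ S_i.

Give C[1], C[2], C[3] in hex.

C[1] = AD, C[2] = 7B, C[3] = 50

C[1]: S = E(K, 42) = 5C; F1 ⊕ 5C = AD.
C[2]: S = E(K, 5C) = 76; 0D ⊕ 76 = 7B.
C[3]: S = E(K, 76) = 90; C0 ⊕ 90 = 50.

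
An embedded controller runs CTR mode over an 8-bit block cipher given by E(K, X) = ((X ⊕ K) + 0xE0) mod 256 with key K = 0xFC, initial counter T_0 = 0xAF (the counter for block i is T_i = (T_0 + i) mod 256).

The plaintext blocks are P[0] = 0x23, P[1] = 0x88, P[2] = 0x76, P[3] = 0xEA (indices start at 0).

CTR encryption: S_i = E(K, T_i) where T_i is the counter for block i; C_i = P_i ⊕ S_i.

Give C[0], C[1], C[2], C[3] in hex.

C[0]: T = 0xAF, S = E(K, T) = 0x33; 0x23 ⊕ 0x33 = 0x10.
C[1]: T = 0xB0, S = E(K, T) = 0x2C; 0x88 ⊕ 0x2C = 0xA4.
C[2]: T = 0xB1, S = E(K, T) = 0x2D; 0x76 ⊕ 0x2D = 0x5B.
C[3]: T = 0xB2, S = E(K, T) = 0x2E; 0xEA ⊕ 0x2E = 0xC4.

C[0] = 0x10, C[1] = 0xA4, C[2] = 0x5B, C[3] = 0xC4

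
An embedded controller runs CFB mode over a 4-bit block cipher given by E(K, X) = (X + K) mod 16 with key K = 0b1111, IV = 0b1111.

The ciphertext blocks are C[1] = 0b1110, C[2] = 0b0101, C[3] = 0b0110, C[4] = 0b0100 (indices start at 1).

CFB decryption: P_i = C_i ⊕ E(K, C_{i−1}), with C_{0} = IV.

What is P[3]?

P[3] = 0b0010

P[3]: E(K, 0b0101) = 0b0100; 0b0110 ⊕ 0b0100 = 0b0010.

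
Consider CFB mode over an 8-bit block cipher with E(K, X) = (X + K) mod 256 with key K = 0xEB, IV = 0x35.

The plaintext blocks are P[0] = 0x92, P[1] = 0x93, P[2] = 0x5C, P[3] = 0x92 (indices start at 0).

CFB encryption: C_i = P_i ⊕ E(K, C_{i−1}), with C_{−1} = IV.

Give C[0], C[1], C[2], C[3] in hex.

C[0] = 0xB2, C[1] = 0x0E, C[2] = 0xA5, C[3] = 0x02

C[0]: E(K, 0x35) = 0x20; 0x92 ⊕ 0x20 = 0xB2.
C[1]: E(K, 0xB2) = 0x9D; 0x93 ⊕ 0x9D = 0x0E.
C[2]: E(K, 0x0E) = 0xF9; 0x5C ⊕ 0xF9 = 0xA5.
C[3]: E(K, 0xA5) = 0x90; 0x92 ⊕ 0x90 = 0x02.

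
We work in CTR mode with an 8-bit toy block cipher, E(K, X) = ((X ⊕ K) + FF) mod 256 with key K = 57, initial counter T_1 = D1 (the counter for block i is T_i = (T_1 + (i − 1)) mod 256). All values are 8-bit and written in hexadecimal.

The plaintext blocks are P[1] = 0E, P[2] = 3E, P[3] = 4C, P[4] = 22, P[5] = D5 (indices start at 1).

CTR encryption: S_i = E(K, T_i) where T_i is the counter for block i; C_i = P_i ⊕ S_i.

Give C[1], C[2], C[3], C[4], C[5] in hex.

C[1]: T = D1, S = E(K, T) = 85; 0E ⊕ 85 = 8B.
C[2]: T = D2, S = E(K, T) = 84; 3E ⊕ 84 = BA.
C[3]: T = D3, S = E(K, T) = 83; 4C ⊕ 83 = CF.
C[4]: T = D4, S = E(K, T) = 82; 22 ⊕ 82 = A0.
C[5]: T = D5, S = E(K, T) = 81; D5 ⊕ 81 = 54.

C[1] = 8B, C[2] = BA, C[3] = CF, C[4] = A0, C[5] = 54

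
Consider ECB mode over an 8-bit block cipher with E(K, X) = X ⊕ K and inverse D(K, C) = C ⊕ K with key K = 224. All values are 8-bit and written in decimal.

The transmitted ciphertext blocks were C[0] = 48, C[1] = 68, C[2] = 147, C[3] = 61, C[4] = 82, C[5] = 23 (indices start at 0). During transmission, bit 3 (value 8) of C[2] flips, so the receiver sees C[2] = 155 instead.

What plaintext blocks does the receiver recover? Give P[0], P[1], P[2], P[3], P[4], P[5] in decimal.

P[0] = 208, P[1] = 164, P[2] = 123, P[3] = 221, P[4] = 178, P[5] = 247

ECB decryption: P_i = D(K, C_i).
Only C[2] changed, to 155. In ECB, a change in C_i affects only P_i. Decrypting the received ciphertext:
P[0]: D(K, 48) = 208.
P[1]: D(K, 68) = 164.
P[2]: D(K, 155) = 123.
P[3]: D(K, 61) = 221.
P[4]: D(K, 82) = 178.
P[5]: D(K, 23) = 247.
Blocks that differ from the original plaintext: P[2].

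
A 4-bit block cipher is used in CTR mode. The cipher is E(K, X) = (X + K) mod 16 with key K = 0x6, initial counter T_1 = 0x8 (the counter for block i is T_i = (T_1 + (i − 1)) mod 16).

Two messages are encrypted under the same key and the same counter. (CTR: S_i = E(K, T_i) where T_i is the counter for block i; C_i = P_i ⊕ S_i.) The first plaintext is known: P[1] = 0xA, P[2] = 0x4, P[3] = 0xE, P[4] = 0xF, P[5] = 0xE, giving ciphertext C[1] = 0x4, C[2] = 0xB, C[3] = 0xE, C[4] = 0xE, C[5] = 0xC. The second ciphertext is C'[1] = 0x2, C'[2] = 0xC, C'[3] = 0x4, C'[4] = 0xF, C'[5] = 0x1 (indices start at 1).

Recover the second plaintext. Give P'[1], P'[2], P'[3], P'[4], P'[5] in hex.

In CTR with a reused counter, both messages share the same keystream S_i, so C_i ⊕ C'_i = P_i ⊕ P'_i and thus P'_i = P_i ⊕ C_i ⊕ C'_i.
P'[1]: 0xA ⊕ 0x4 ⊕ 0x2 = 0xC.
P'[2]: 0x4 ⊕ 0xB ⊕ 0xC = 0x3.
P'[3]: 0xE ⊕ 0xE ⊕ 0x4 = 0x4.
P'[4]: 0xF ⊕ 0xE ⊕ 0xF = 0xE.
P'[5]: 0xE ⊕ 0xC ⊕ 0x1 = 0x3.

P'[1] = 0xC, P'[2] = 0x3, P'[3] = 0x4, P'[4] = 0xE, P'[5] = 0x3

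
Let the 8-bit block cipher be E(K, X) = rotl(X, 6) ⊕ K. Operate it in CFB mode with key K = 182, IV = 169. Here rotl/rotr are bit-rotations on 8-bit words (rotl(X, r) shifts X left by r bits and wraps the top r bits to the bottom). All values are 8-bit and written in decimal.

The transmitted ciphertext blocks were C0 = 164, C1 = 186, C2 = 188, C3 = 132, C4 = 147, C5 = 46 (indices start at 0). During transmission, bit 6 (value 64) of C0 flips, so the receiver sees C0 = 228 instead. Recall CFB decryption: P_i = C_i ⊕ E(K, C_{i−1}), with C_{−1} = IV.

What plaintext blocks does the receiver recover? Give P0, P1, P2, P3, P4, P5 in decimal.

Only C0 changed, to 228. In CFB, a change in C_i flips the same bit in P_i and garbles P_{i+1}. Decrypting the received ciphertext:
P0: E(K, 169) = 220; 228 ⊕ 220 = 56.
P1: E(K, 228) = 143; 186 ⊕ 143 = 53.
P2: E(K, 186) = 24; 188 ⊕ 24 = 164.
P3: E(K, 188) = 153; 132 ⊕ 153 = 29.
P4: E(K, 132) = 151; 147 ⊕ 151 = 4.
P5: E(K, 147) = 82; 46 ⊕ 82 = 124.
Blocks that differ from the original plaintext: P0, P1.

P0 = 56, P1 = 53, P2 = 164, P3 = 29, P4 = 4, P5 = 124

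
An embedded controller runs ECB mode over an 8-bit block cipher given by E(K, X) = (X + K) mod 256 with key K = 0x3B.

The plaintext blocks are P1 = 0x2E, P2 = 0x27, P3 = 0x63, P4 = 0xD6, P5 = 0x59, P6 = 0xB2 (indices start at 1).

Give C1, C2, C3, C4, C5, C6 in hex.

C1 = 0x69, C2 = 0x62, C3 = 0x9E, C4 = 0x11, C5 = 0x94, C6 = 0xED

ECB encryption: C_i = E(K, P_i).
C1: E(K, 0x2E) = 0x69.
C2: E(K, 0x27) = 0x62.
C3: E(K, 0x63) = 0x9E.
C4: E(K, 0xD6) = 0x11.
C5: E(K, 0x59) = 0x94.
C6: E(K, 0xB2) = 0xED.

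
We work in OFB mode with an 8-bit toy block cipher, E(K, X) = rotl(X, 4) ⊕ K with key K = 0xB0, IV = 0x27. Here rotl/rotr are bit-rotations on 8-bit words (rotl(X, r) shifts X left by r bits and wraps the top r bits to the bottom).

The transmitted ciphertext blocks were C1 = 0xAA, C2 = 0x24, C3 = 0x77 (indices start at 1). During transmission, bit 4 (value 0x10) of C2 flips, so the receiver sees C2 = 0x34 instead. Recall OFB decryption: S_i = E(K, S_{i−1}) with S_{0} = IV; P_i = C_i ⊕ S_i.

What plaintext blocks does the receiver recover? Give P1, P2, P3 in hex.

Only C2 changed, to 0x34. In OFB, a change in C_i flips the same bit in P_i only; the keystream is unaffected. Decrypting the received ciphertext:
P1: S = E(K, 0x27) = 0xC2; 0xAA ⊕ 0xC2 = 0x68.
P2: S = E(K, 0xC2) = 0x9C; 0x34 ⊕ 0x9C = 0xA8.
P3: S = E(K, 0x9C) = 0x79; 0x77 ⊕ 0x79 = 0x0E.
Blocks that differ from the original plaintext: P2.

P1 = 0x68, P2 = 0xA8, P3 = 0x0E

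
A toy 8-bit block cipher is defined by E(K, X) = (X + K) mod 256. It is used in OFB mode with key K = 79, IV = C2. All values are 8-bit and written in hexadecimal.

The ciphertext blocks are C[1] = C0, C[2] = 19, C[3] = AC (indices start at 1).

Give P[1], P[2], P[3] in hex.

P[1] = FB, P[2] = AD, P[3] = 81

OFB decryption: S_i = E(K, S_{i−1}) with S_{0} = IV; P_i = C_i ⊕ S_i.
P[1]: S = E(K, C2) = 3B; C0 ⊕ 3B = FB.
P[2]: S = E(K, 3B) = B4; 19 ⊕ B4 = AD.
P[3]: S = E(K, B4) = 2D; AC ⊕ 2D = 81.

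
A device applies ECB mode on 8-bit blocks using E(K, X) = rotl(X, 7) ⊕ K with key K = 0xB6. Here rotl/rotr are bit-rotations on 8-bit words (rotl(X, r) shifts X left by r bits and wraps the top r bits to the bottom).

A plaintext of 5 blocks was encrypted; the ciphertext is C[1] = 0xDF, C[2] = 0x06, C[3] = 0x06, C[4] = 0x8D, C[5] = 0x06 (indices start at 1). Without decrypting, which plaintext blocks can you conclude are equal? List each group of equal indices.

P[2] = P[3] = P[5]

ECB encrypts each block independently with the same key, so equal ciphertext blocks imply equal plaintext blocks.
C[2] = C[3] = C[5] = 0x06, so P[2] = P[3] = P[5].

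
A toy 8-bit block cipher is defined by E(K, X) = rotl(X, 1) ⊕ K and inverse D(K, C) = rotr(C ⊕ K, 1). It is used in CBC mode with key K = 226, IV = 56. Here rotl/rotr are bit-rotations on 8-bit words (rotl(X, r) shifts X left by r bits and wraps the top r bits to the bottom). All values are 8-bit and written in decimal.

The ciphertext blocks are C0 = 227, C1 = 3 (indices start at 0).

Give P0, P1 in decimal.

P0 = 184, P1 = 19

CBC decryption: P_i = D(K, C_i) ⊕ C_{i−1}, with C_{−1} = IV.
P0: D(K, 227) = 128; 128 ⊕ 56 = 184.
P1: D(K, 3) = 240; 240 ⊕ 227 = 19.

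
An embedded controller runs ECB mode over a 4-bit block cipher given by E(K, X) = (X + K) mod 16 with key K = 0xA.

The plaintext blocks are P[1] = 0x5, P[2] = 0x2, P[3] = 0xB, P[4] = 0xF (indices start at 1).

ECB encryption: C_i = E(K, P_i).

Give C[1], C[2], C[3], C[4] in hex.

C[1] = 0xF, C[2] = 0xC, C[3] = 0x5, C[4] = 0x9

C[1]: E(K, 0x5) = 0xF.
C[2]: E(K, 0x2) = 0xC.
C[3]: E(K, 0xB) = 0x5.
C[4]: E(K, 0xF) = 0x9.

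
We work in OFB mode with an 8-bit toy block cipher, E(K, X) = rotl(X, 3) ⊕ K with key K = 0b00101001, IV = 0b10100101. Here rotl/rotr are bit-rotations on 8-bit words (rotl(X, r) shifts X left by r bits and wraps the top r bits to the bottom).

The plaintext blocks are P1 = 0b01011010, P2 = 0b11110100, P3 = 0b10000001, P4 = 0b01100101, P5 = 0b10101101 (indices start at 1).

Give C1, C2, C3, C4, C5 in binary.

C1 = 0b01011110, C2 = 0b11111101, C3 = 0b11100000, C4 = 0b01000111, C5 = 0b10010101

OFB encryption: S_i = E(K, S_{i−1}) with S_{0} = IV; C_i = P_i ⊕ S_i.
C1: S = E(K, 0b10100101) = 0b00000100; 0b01011010 ⊕ 0b00000100 = 0b01011110.
C2: S = E(K, 0b00000100) = 0b00001001; 0b11110100 ⊕ 0b00001001 = 0b11111101.
C3: S = E(K, 0b00001001) = 0b01100001; 0b10000001 ⊕ 0b01100001 = 0b11100000.
C4: S = E(K, 0b01100001) = 0b00100010; 0b01100101 ⊕ 0b00100010 = 0b01000111.
C5: S = E(K, 0b00100010) = 0b00111000; 0b10101101 ⊕ 0b00111000 = 0b10010101.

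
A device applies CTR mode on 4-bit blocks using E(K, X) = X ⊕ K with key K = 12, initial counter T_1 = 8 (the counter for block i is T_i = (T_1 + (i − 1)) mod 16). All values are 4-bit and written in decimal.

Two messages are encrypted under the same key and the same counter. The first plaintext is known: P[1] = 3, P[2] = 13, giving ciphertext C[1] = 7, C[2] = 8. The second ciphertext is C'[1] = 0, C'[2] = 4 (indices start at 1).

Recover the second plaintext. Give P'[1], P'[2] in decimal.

In CTR with a reused counter, both messages share the same keystream S_i, so C_i ⊕ C'_i = P_i ⊕ P'_i and thus P'_i = P_i ⊕ C_i ⊕ C'_i.
P'[1]: 3 ⊕ 7 ⊕ 0 = 4.
P'[2]: 13 ⊕ 8 ⊕ 4 = 1.

P'[1] = 4, P'[2] = 1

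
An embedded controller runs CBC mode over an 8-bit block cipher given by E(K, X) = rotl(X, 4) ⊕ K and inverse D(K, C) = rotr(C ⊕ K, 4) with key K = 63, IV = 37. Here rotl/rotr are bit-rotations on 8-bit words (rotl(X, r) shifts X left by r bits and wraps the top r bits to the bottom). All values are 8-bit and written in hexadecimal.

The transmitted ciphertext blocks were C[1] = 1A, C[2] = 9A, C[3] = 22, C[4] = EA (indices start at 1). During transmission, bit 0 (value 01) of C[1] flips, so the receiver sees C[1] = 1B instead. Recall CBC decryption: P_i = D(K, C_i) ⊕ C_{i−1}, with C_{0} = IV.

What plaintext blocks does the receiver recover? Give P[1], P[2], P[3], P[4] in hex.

Only C[1] changed, to 1B. In CBC, a change in C_i garbles P_i and flips the same bit in P_{i+1}. Decrypting the received ciphertext:
P[1]: D(K, 1B) = 87; 87 ⊕ 37 = B0.
P[2]: D(K, 9A) = 9F; 9F ⊕ 1B = 84.
P[3]: D(K, 22) = 14; 14 ⊕ 9A = 8E.
P[4]: D(K, EA) = 98; 98 ⊕ 22 = BA.
Blocks that differ from the original plaintext: P[1], P[2].

P[1] = B0, P[2] = 84, P[3] = 8E, P[4] = BA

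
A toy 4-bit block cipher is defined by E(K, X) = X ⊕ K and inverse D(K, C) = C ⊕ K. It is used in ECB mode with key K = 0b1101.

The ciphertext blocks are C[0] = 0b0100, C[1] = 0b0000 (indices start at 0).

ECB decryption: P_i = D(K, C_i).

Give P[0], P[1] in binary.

P[0]: D(K, 0b0100) = 0b1001.
P[1]: D(K, 0b0000) = 0b1101.

P[0] = 0b1001, P[1] = 0b1101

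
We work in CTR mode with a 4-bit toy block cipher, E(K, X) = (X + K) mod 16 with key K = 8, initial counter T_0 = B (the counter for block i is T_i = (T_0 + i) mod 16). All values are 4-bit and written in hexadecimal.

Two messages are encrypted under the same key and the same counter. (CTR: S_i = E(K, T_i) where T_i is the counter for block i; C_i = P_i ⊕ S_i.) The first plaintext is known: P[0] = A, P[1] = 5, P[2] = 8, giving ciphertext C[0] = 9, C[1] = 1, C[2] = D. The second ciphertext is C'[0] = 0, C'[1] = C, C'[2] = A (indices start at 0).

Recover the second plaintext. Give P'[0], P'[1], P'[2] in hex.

In CTR with a reused counter, both messages share the same keystream S_i, so C_i ⊕ C'_i = P_i ⊕ P'_i and thus P'_i = P_i ⊕ C_i ⊕ C'_i.
P'[0]: A ⊕ 9 ⊕ 0 = 3.
P'[1]: 5 ⊕ 1 ⊕ C = 8.
P'[2]: 8 ⊕ D ⊕ A = F.

P'[0] = 3, P'[1] = 8, P'[2] = F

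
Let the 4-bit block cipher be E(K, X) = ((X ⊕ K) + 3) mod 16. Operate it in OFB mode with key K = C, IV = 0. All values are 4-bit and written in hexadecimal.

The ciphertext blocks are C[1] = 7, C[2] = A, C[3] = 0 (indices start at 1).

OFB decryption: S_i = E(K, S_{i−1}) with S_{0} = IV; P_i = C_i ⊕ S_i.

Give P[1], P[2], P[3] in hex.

P[1]: S = E(K, 0) = F; 7 ⊕ F = 8.
P[2]: S = E(K, F) = 6; A ⊕ 6 = C.
P[3]: S = E(K, 6) = D; 0 ⊕ D = D.

P[1] = 8, P[2] = C, P[3] = D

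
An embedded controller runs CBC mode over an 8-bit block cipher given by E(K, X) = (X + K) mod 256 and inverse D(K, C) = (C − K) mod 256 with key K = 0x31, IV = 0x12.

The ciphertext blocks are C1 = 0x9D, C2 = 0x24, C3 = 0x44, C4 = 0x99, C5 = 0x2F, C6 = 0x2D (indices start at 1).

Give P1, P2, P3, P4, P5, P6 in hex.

CBC decryption: P_i = D(K, C_i) ⊕ C_{i−1}, with C_{0} = IV.
P1: D(K, 0x9D) = 0x6C; 0x6C ⊕ 0x12 = 0x7E.
P2: D(K, 0x24) = 0xF3; 0xF3 ⊕ 0x9D = 0x6E.
P3: D(K, 0x44) = 0x13; 0x13 ⊕ 0x24 = 0x37.
P4: D(K, 0x99) = 0x68; 0x68 ⊕ 0x44 = 0x2C.
P5: D(K, 0x2F) = 0xFE; 0xFE ⊕ 0x99 = 0x67.
P6: D(K, 0x2D) = 0xFC; 0xFC ⊕ 0x2F = 0xD3.

P1 = 0x7E, P2 = 0x6E, P3 = 0x37, P4 = 0x2C, P5 = 0x67, P6 = 0xD3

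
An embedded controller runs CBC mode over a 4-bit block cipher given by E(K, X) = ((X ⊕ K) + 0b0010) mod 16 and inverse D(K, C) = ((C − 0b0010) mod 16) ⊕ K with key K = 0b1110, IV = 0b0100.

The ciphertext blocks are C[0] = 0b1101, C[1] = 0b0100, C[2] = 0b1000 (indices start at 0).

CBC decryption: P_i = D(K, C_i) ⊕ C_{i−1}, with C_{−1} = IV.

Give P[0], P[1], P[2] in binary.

P[0]: D(K, 0b1101) = 0b0101; 0b0101 ⊕ 0b0100 = 0b0001.
P[1]: D(K, 0b0100) = 0b1100; 0b1100 ⊕ 0b1101 = 0b0001.
P[2]: D(K, 0b1000) = 0b1000; 0b1000 ⊕ 0b0100 = 0b1100.

P[0] = 0b0001, P[1] = 0b0001, P[2] = 0b1100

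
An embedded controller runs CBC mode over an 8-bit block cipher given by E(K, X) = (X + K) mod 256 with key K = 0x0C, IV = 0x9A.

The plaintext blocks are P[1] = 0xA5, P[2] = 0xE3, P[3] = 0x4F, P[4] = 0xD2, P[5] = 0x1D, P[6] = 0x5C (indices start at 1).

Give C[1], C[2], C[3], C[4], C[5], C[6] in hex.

CBC encryption: C_i = E(K, P_i ⊕ C_{i−1}), with C_{0} = IV.
C[1]: P[1] ⊕ 0x9A = 0x3F; E(K, 0x3F) = 0x4B.
C[2]: P[2] ⊕ 0x4B = 0xA8; E(K, 0xA8) = 0xB4.
C[3]: P[3] ⊕ 0xB4 = 0xFB; E(K, 0xFB) = 0x07.
C[4]: P[4] ⊕ 0x07 = 0xD5; E(K, 0xD5) = 0xE1.
C[5]: P[5] ⊕ 0xE1 = 0xFC; E(K, 0xFC) = 0x08.
C[6]: P[6] ⊕ 0x08 = 0x54; E(K, 0x54) = 0x60.

C[1] = 0x4B, C[2] = 0xB4, C[3] = 0x07, C[4] = 0xE1, C[5] = 0x08, C[6] = 0x60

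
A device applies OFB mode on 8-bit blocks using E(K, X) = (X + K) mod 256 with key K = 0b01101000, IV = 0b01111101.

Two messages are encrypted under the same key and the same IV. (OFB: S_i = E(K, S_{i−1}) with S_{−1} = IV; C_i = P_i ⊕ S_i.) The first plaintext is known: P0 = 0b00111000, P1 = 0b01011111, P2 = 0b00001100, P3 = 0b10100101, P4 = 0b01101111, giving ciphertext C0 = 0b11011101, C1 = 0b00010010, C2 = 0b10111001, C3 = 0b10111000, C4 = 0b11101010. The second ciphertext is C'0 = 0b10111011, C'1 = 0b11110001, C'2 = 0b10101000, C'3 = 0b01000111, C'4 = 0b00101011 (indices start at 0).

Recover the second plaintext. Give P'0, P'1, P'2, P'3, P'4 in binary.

P'0 = 0b01011110, P'1 = 0b10111100, P'2 = 0b00011101, P'3 = 0b01011010, P'4 = 0b10101110

In OFB with a reused IV, both messages share the same keystream S_i, so C_i ⊕ C'_i = P_i ⊕ P'_i and thus P'_i = P_i ⊕ C_i ⊕ C'_i.
P'0: 0b00111000 ⊕ 0b11011101 ⊕ 0b10111011 = 0b01011110.
P'1: 0b01011111 ⊕ 0b00010010 ⊕ 0b11110001 = 0b10111100.
P'2: 0b00001100 ⊕ 0b10111001 ⊕ 0b10101000 = 0b00011101.
P'3: 0b10100101 ⊕ 0b10111000 ⊕ 0b01000111 = 0b01011010.
P'4: 0b01101111 ⊕ 0b11101010 ⊕ 0b00101011 = 0b10101110.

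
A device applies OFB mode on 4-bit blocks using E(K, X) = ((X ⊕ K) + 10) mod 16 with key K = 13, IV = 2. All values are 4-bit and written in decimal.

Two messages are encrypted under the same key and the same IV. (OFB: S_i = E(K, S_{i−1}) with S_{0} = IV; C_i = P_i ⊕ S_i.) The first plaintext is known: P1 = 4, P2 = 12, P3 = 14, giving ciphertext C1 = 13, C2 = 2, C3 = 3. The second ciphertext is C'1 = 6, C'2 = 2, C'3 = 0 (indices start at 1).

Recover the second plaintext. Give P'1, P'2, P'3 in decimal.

In OFB with a reused IV, both messages share the same keystream S_i, so C_i ⊕ C'_i = P_i ⊕ P'_i and thus P'_i = P_i ⊕ C_i ⊕ C'_i.
P'1: 4 ⊕ 13 ⊕ 6 = 15.
P'2: 12 ⊕ 2 ⊕ 2 = 12.
P'3: 14 ⊕ 3 ⊕ 0 = 13.

P'1 = 15, P'2 = 12, P'3 = 13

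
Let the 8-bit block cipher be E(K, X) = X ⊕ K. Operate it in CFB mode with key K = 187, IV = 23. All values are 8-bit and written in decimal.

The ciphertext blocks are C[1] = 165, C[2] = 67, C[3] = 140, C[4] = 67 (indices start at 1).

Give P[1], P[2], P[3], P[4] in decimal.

P[1] = 9, P[2] = 93, P[3] = 116, P[4] = 116

CFB decryption: P_i = C_i ⊕ E(K, C_{i−1}), with C_{0} = IV.
P[1]: E(K, 23) = 172; 165 ⊕ 172 = 9.
P[2]: E(K, 165) = 30; 67 ⊕ 30 = 93.
P[3]: E(K, 67) = 248; 140 ⊕ 248 = 116.
P[4]: E(K, 140) = 55; 67 ⊕ 55 = 116.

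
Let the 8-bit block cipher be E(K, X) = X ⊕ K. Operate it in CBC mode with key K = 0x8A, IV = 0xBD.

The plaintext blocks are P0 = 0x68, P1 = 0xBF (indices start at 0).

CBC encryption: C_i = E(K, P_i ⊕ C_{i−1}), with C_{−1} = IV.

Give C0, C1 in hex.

C0: P0 ⊕ 0xBD = 0xD5; E(K, 0xD5) = 0x5F.
C1: P1 ⊕ 0x5F = 0xE0; E(K, 0xE0) = 0x6A.

C0 = 0x5F, C1 = 0x6A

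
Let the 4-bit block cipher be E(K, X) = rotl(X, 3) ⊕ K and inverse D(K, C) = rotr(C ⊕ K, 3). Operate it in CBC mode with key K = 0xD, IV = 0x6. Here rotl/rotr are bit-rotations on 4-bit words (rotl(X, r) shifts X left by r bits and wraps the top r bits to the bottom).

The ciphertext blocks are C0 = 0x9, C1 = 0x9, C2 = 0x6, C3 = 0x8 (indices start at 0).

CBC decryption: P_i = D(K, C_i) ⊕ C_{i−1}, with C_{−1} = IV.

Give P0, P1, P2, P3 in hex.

P0: D(K, 0x9) = 0x8; 0x8 ⊕ 0x6 = 0xE.
P1: D(K, 0x9) = 0x8; 0x8 ⊕ 0x9 = 0x1.
P2: D(K, 0x6) = 0x7; 0x7 ⊕ 0x9 = 0xE.
P3: D(K, 0x8) = 0xA; 0xA ⊕ 0x6 = 0xC.

P0 = 0xE, P1 = 0x1, P2 = 0xE, P3 = 0xC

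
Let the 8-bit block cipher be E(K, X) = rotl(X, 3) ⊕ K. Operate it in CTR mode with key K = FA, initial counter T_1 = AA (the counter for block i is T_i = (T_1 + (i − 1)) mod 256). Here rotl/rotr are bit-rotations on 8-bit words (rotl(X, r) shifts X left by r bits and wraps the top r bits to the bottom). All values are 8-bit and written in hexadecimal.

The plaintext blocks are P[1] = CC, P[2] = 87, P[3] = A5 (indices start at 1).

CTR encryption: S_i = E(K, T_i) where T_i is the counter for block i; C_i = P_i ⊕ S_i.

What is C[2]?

C[1]: T = AA, S = E(K, T) = AF; CC ⊕ AF = 63.
C[2]: T = AB, S = E(K, T) = A7; 87 ⊕ A7 = 20.

C[2] = 20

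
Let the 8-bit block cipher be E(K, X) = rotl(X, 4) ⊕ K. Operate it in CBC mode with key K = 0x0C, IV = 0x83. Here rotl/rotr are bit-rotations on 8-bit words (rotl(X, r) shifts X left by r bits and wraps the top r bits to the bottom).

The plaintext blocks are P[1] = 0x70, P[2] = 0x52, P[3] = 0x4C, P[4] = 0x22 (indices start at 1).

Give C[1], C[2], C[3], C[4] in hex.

CBC encryption: C_i = E(K, P_i ⊕ C_{i−1}), with C_{0} = IV.
C[1]: P[1] ⊕ 0x83 = 0xF3; E(K, 0xF3) = 0x33.
C[2]: P[2] ⊕ 0x33 = 0x61; E(K, 0x61) = 0x1A.
C[3]: P[3] ⊕ 0x1A = 0x56; E(K, 0x56) = 0x69.
C[4]: P[4] ⊕ 0x69 = 0x4B; E(K, 0x4B) = 0xB8.

C[1] = 0x33, C[2] = 0x1A, C[3] = 0x69, C[4] = 0xB8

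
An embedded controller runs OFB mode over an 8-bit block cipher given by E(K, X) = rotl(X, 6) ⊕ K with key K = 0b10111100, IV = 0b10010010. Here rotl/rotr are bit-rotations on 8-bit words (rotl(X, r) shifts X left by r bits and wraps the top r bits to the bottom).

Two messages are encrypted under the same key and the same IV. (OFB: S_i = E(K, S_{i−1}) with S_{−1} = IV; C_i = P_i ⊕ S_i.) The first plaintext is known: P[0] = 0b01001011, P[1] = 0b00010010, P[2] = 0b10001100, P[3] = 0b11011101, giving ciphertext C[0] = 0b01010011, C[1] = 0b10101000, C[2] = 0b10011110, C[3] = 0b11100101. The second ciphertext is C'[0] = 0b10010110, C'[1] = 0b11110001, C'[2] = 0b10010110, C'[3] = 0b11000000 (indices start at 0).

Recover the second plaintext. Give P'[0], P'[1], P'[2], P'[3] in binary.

P'[0] = 0b10001110, P'[1] = 0b01001011, P'[2] = 0b10000100, P'[3] = 0b11111000

In OFB with a reused IV, both messages share the same keystream S_i, so C_i ⊕ C'_i = P_i ⊕ P'_i and thus P'_i = P_i ⊕ C_i ⊕ C'_i.
P'[0]: 0b01001011 ⊕ 0b01010011 ⊕ 0b10010110 = 0b10001110.
P'[1]: 0b00010010 ⊕ 0b10101000 ⊕ 0b11110001 = 0b01001011.
P'[2]: 0b10001100 ⊕ 0b10011110 ⊕ 0b10010110 = 0b10000100.
P'[3]: 0b11011101 ⊕ 0b11100101 ⊕ 0b11000000 = 0b11111000.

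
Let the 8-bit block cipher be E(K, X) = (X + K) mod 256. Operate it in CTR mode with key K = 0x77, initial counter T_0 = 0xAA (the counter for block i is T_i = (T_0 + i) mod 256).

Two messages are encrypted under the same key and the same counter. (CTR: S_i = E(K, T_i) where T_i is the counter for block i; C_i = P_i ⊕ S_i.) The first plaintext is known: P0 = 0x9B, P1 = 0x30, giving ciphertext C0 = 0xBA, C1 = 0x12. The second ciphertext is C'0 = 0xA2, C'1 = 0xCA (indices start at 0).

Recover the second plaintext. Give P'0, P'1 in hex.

In CTR with a reused counter, both messages share the same keystream S_i, so C_i ⊕ C'_i = P_i ⊕ P'_i and thus P'_i = P_i ⊕ C_i ⊕ C'_i.
P'0: 0x9B ⊕ 0xBA ⊕ 0xA2 = 0x83.
P'1: 0x30 ⊕ 0x12 ⊕ 0xCA = 0xE8.

P'0 = 0x83, P'1 = 0xE8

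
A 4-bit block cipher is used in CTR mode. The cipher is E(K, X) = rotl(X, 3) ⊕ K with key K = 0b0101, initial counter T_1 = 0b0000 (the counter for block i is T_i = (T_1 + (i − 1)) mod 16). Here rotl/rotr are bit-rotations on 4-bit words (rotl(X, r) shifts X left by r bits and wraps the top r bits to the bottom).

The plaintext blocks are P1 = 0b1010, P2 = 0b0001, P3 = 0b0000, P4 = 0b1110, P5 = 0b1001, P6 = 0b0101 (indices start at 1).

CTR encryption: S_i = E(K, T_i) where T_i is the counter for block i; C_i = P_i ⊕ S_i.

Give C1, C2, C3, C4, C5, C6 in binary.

C1 = 0b1111, C2 = 0b1100, C3 = 0b0100, C4 = 0b0010, C5 = 0b1110, C6 = 0b1010

C1: T = 0b0000, S = E(K, T) = 0b0101; 0b1010 ⊕ 0b0101 = 0b1111.
C2: T = 0b0001, S = E(K, T) = 0b1101; 0b0001 ⊕ 0b1101 = 0b1100.
C3: T = 0b0010, S = E(K, T) = 0b0100; 0b0000 ⊕ 0b0100 = 0b0100.
C4: T = 0b0011, S = E(K, T) = 0b1100; 0b1110 ⊕ 0b1100 = 0b0010.
C5: T = 0b0100, S = E(K, T) = 0b0111; 0b1001 ⊕ 0b0111 = 0b1110.
C6: T = 0b0101, S = E(K, T) = 0b1111; 0b0101 ⊕ 0b1111 = 0b1010.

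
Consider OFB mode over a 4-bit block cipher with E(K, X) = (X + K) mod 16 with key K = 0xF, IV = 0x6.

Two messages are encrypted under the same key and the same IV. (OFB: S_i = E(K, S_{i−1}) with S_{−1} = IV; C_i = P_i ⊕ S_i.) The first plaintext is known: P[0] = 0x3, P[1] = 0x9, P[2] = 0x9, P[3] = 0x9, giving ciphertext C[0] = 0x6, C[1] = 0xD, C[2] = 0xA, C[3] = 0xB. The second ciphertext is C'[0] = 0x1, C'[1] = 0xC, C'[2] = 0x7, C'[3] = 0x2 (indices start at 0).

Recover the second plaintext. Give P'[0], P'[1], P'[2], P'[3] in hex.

In OFB with a reused IV, both messages share the same keystream S_i, so C_i ⊕ C'_i = P_i ⊕ P'_i and thus P'_i = P_i ⊕ C_i ⊕ C'_i.
P'[0]: 0x3 ⊕ 0x6 ⊕ 0x1 = 0x4.
P'[1]: 0x9 ⊕ 0xD ⊕ 0xC = 0x8.
P'[2]: 0x9 ⊕ 0xA ⊕ 0x7 = 0x4.
P'[3]: 0x9 ⊕ 0xB ⊕ 0x2 = 0x0.

P'[0] = 0x4, P'[1] = 0x8, P'[2] = 0x4, P'[3] = 0x0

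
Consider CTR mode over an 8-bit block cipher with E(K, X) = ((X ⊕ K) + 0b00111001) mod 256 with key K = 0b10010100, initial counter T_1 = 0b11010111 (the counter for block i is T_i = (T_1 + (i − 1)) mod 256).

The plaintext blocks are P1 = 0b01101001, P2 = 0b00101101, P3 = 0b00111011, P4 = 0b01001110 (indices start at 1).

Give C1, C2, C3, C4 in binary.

CTR encryption: S_i = E(K, T_i) where T_i is the counter for block i; C_i = P_i ⊕ S_i.
C1: T = 0b11010111, S = E(K, T) = 0b01111100; 0b01101001 ⊕ 0b01111100 = 0b00010101.
C2: T = 0b11011000, S = E(K, T) = 0b10000101; 0b00101101 ⊕ 0b10000101 = 0b10101000.
C3: T = 0b11011001, S = E(K, T) = 0b10000110; 0b00111011 ⊕ 0b10000110 = 0b10111101.
C4: T = 0b11011010, S = E(K, T) = 0b10000111; 0b01001110 ⊕ 0b10000111 = 0b11001001.

C1 = 0b00010101, C2 = 0b10101000, C3 = 0b10111101, C4 = 0b11001001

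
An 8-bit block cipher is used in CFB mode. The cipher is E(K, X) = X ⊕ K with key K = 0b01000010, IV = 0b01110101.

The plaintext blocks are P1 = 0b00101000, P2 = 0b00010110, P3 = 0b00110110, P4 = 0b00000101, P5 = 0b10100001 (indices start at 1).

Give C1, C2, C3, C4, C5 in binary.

C1 = 0b00011111, C2 = 0b01001011, C3 = 0b00111111, C4 = 0b01111000, C5 = 0b10011011

CFB encryption: C_i = P_i ⊕ E(K, C_{i−1}), with C_{0} = IV.
C1: E(K, 0b01110101) = 0b00110111; 0b00101000 ⊕ 0b00110111 = 0b00011111.
C2: E(K, 0b00011111) = 0b01011101; 0b00010110 ⊕ 0b01011101 = 0b01001011.
C3: E(K, 0b01001011) = 0b00001001; 0b00110110 ⊕ 0b00001001 = 0b00111111.
C4: E(K, 0b00111111) = 0b01111101; 0b00000101 ⊕ 0b01111101 = 0b01111000.
C5: E(K, 0b01111000) = 0b00111010; 0b10100001 ⊕ 0b00111010 = 0b10011011.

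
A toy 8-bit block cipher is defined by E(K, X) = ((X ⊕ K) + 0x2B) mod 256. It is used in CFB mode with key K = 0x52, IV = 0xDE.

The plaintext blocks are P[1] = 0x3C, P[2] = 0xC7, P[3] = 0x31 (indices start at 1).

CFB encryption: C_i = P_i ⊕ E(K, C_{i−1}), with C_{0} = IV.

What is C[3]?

C[1]: E(K, 0xDE) = 0xB7; 0x3C ⊕ 0xB7 = 0x8B.
C[2]: E(K, 0x8B) = 0x04; 0xC7 ⊕ 0x04 = 0xC3.
C[3]: E(K, 0xC3) = 0xBC; 0x31 ⊕ 0xBC = 0x8D.

C[3] = 0x8D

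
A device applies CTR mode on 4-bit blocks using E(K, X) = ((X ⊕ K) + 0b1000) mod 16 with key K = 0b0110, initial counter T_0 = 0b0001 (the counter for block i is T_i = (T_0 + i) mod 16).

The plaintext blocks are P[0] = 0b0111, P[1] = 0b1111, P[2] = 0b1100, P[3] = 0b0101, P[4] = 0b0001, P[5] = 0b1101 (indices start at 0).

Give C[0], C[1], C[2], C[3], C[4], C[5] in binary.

CTR encryption: S_i = E(K, T_i) where T_i is the counter for block i; C_i = P_i ⊕ S_i.
C[0]: T = 0b0001, S = E(K, T) = 0b1111; 0b0111 ⊕ 0b1111 = 0b1000.
C[1]: T = 0b0010, S = E(K, T) = 0b1100; 0b1111 ⊕ 0b1100 = 0b0011.
C[2]: T = 0b0011, S = E(K, T) = 0b1101; 0b1100 ⊕ 0b1101 = 0b0001.
C[3]: T = 0b0100, S = E(K, T) = 0b1010; 0b0101 ⊕ 0b1010 = 0b1111.
C[4]: T = 0b0101, S = E(K, T) = 0b1011; 0b0001 ⊕ 0b1011 = 0b1010.
C[5]: T = 0b0110, S = E(K, T) = 0b1000; 0b1101 ⊕ 0b1000 = 0b0101.

C[0] = 0b1000, C[1] = 0b0011, C[2] = 0b0001, C[3] = 0b1111, C[4] = 0b1010, C[5] = 0b0101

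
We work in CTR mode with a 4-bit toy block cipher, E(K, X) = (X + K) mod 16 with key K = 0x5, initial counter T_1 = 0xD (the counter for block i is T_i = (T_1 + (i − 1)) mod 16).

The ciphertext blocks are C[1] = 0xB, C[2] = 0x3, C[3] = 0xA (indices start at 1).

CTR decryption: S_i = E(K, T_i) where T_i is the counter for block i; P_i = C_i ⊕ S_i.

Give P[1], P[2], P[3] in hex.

P[1]: T = 0xD, S = E(K, T) = 0x2; 0xB ⊕ 0x2 = 0x9.
P[2]: T = 0xE, S = E(K, T) = 0x3; 0x3 ⊕ 0x3 = 0x0.
P[3]: T = 0xF, S = E(K, T) = 0x4; 0xA ⊕ 0x4 = 0xE.

P[1] = 0x9, P[2] = 0x0, P[3] = 0xE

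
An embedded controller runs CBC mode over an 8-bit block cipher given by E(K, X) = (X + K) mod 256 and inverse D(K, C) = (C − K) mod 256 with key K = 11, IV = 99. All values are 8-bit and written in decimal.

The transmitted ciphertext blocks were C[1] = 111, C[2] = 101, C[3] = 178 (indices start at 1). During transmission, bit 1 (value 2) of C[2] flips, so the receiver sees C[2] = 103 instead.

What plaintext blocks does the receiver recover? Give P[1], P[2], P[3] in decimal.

P[1] = 7, P[2] = 51, P[3] = 192

CBC decryption: P_i = D(K, C_i) ⊕ C_{i−1}, with C_{0} = IV.
Only C[2] changed, to 103. In CBC, a change in C_i garbles P_i and flips the same bit in P_{i+1}. Decrypting the received ciphertext:
P[1]: D(K, 111) = 100; 100 ⊕ 99 = 7.
P[2]: D(K, 103) = 92; 92 ⊕ 111 = 51.
P[3]: D(K, 178) = 167; 167 ⊕ 103 = 192.
Blocks that differ from the original plaintext: P[2], P[3].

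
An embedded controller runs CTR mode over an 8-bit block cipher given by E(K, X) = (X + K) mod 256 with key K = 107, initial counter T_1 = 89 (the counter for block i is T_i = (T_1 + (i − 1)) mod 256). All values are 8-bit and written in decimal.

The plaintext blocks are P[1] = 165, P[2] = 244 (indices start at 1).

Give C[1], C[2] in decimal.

CTR encryption: S_i = E(K, T_i) where T_i is the counter for block i; C_i = P_i ⊕ S_i.
C[1]: T = 89, S = E(K, T) = 196; 165 ⊕ 196 = 97.
C[2]: T = 90, S = E(K, T) = 197; 244 ⊕ 197 = 49.

C[1] = 97, C[2] = 49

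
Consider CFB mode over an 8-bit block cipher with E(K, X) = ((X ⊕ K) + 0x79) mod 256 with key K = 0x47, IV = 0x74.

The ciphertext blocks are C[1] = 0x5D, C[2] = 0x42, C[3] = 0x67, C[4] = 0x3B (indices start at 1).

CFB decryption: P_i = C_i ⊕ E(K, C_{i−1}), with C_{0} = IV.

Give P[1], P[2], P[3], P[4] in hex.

P[1] = 0xF1, P[2] = 0xD1, P[3] = 0x19, P[4] = 0xA2

P[1]: E(K, 0x74) = 0xAC; 0x5D ⊕ 0xAC = 0xF1.
P[2]: E(K, 0x5D) = 0x93; 0x42 ⊕ 0x93 = 0xD1.
P[3]: E(K, 0x42) = 0x7E; 0x67 ⊕ 0x7E = 0x19.
P[4]: E(K, 0x67) = 0x99; 0x3B ⊕ 0x99 = 0xA2.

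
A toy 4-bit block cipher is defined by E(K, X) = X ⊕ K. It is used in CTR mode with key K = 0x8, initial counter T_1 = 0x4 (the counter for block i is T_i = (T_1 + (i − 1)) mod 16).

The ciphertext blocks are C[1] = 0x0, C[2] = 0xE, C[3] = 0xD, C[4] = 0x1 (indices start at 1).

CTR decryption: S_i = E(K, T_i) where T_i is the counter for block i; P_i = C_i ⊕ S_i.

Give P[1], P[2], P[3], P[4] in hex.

P[1] = 0xC, P[2] = 0x3, P[3] = 0x3, P[4] = 0xE

P[1]: T = 0x4, S = E(K, T) = 0xC; 0x0 ⊕ 0xC = 0xC.
P[2]: T = 0x5, S = E(K, T) = 0xD; 0xE ⊕ 0xD = 0x3.
P[3]: T = 0x6, S = E(K, T) = 0xE; 0xD ⊕ 0xE = 0x3.
P[4]: T = 0x7, S = E(K, T) = 0xF; 0x1 ⊕ 0xF = 0xE.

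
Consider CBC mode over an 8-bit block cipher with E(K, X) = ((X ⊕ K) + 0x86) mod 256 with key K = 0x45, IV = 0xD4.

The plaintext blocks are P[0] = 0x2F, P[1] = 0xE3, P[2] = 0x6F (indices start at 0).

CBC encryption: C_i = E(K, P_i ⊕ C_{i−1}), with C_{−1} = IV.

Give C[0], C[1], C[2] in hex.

C[0] = 0x44, C[1] = 0x68, C[2] = 0xC8

C[0]: P[0] ⊕ 0xD4 = 0xFB; E(K, 0xFB) = 0x44.
C[1]: P[1] ⊕ 0x44 = 0xA7; E(K, 0xA7) = 0x68.
C[2]: P[2] ⊕ 0x68 = 0x07; E(K, 0x07) = 0xC8.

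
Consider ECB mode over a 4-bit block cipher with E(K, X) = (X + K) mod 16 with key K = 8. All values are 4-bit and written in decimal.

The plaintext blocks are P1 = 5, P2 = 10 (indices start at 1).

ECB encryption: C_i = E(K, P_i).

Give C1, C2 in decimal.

C1 = 13, C2 = 2

C1: E(K, 5) = 13.
C2: E(K, 10) = 2.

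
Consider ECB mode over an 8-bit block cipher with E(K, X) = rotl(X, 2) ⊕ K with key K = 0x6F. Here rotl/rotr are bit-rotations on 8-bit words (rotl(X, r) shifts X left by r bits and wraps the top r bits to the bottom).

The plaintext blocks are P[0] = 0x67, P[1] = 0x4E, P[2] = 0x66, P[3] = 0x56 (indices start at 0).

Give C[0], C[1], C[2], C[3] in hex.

ECB encryption: C_i = E(K, P_i).
C[0]: E(K, 0x67) = 0xF2.
C[1]: E(K, 0x4E) = 0x56.
C[2]: E(K, 0x66) = 0xF6.
C[3]: E(K, 0x56) = 0x36.

C[0] = 0xF2, C[1] = 0x56, C[2] = 0xF6, C[3] = 0x36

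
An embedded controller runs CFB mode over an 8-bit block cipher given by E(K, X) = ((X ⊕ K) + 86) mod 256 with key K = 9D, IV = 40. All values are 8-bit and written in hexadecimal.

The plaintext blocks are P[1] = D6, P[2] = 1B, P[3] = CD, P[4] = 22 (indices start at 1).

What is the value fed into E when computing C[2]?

CFB encryption: C_i = P_i ⊕ E(K, C_{i−1}), with C_{0} = IV.
C[1]: E(K, 40) = 63; D6 ⊕ 63 = B5.
C[2]: E(K, B5) = AE; 1B ⊕ AE = B5.
So the input to E for block [2] is B5.

B5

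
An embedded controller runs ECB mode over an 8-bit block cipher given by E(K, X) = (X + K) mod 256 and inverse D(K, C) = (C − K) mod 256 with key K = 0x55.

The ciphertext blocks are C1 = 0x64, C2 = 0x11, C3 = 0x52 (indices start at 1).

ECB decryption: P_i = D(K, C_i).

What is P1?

P1: D(K, 0x64) = 0x0F.

P1 = 0x0F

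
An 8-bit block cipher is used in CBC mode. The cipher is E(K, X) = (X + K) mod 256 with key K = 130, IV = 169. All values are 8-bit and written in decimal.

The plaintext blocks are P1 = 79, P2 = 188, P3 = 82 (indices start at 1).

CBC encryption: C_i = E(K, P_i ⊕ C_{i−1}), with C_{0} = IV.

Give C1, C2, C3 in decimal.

C1: P1 ⊕ 169 = 230; E(K, 230) = 104.
C2: P2 ⊕ 104 = 212; E(K, 212) = 86.
C3: P3 ⊕ 86 = 4; E(K, 4) = 134.

C1 = 104, C2 = 86, C3 = 134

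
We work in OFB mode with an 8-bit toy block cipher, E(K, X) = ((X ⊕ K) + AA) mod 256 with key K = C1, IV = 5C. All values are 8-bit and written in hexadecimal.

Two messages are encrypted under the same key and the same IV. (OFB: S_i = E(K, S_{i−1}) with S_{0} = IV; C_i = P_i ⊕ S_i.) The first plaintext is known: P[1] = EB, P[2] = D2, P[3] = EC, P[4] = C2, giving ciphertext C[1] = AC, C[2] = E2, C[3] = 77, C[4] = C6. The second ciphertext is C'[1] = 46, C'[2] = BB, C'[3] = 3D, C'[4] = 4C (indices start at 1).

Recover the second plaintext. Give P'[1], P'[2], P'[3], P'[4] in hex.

P'[1] = 01, P'[2] = 8B, P'[3] = A6, P'[4] = 48

In OFB with a reused IV, both messages share the same keystream S_i, so C_i ⊕ C'_i = P_i ⊕ P'_i and thus P'_i = P_i ⊕ C_i ⊕ C'_i.
P'[1]: EB ⊕ AC ⊕ 46 = 01.
P'[2]: D2 ⊕ E2 ⊕ BB = 8B.
P'[3]: EC ⊕ 77 ⊕ 3D = A6.
P'[4]: C2 ⊕ C6 ⊕ 4C = 48.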